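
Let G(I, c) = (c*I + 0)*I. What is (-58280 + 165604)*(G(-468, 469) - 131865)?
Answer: 11010411123684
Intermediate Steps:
G(I, c) = c*I² (G(I, c) = (I*c + 0)*I = (I*c)*I = c*I²)
(-58280 + 165604)*(G(-468, 469) - 131865) = (-58280 + 165604)*(469*(-468)² - 131865) = 107324*(469*219024 - 131865) = 107324*(102722256 - 131865) = 107324*102590391 = 11010411123684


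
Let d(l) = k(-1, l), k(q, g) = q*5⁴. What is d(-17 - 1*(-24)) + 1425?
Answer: 800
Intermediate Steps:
k(q, g) = 625*q (k(q, g) = q*625 = 625*q)
d(l) = -625 (d(l) = 625*(-1) = -625)
d(-17 - 1*(-24)) + 1425 = -625 + 1425 = 800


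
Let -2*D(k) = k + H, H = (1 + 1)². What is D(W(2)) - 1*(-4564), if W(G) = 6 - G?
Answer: 4560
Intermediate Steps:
H = 4 (H = 2² = 4)
D(k) = -2 - k/2 (D(k) = -(k + 4)/2 = -(4 + k)/2 = -2 - k/2)
D(W(2)) - 1*(-4564) = (-2 - (6 - 1*2)/2) - 1*(-4564) = (-2 - (6 - 2)/2) + 4564 = (-2 - ½*4) + 4564 = (-2 - 2) + 4564 = -4 + 4564 = 4560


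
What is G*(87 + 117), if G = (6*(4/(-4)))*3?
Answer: -3672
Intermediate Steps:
G = -18 (G = (6*(4*(-1/4)))*3 = (6*(-1))*3 = -6*3 = -18)
G*(87 + 117) = -18*(87 + 117) = -18*204 = -3672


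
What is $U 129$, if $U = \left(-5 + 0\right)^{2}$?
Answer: $3225$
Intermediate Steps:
$U = 25$ ($U = \left(-5\right)^{2} = 25$)
$U 129 = 25 \cdot 129 = 3225$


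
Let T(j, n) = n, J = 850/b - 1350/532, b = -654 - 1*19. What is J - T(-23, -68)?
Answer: 11492849/179018 ≈ 64.199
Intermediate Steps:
b = -673 (b = -654 - 19 = -673)
J = -680375/179018 (J = 850/(-673) - 1350/532 = 850*(-1/673) - 1350*1/532 = -850/673 - 675/266 = -680375/179018 ≈ -3.8006)
J - T(-23, -68) = -680375/179018 - 1*(-68) = -680375/179018 + 68 = 11492849/179018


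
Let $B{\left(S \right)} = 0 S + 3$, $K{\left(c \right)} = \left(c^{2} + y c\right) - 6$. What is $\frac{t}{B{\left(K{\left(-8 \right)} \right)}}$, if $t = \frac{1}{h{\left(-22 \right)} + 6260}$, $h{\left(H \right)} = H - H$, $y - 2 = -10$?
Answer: $\frac{1}{18780} \approx 5.3248 \cdot 10^{-5}$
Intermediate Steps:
$y = -8$ ($y = 2 - 10 = -8$)
$h{\left(H \right)} = 0$
$K{\left(c \right)} = -6 + c^{2} - 8 c$ ($K{\left(c \right)} = \left(c^{2} - 8 c\right) - 6 = -6 + c^{2} - 8 c$)
$t = \frac{1}{6260}$ ($t = \frac{1}{0 + 6260} = \frac{1}{6260} \approx 0.00015974$)
$B{\left(S \right)} = 3$ ($B{\left(S \right)} = 0 + 3 = 3$)
$\frac{t}{B{\left(K{\left(-8 \right)} \right)}} = \frac{1}{6260 \cdot 3} = \frac{1}{6260} \cdot \frac{1}{3} = \frac{1}{18780}$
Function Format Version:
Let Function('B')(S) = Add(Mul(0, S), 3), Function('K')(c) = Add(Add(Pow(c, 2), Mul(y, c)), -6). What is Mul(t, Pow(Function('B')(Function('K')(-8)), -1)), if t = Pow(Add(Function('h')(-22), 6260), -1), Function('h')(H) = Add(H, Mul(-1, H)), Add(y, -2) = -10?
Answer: Rational(1, 18780) ≈ 5.3248e-5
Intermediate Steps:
y = -8 (y = Add(2, -10) = -8)
Function('h')(H) = 0
Function('K')(c) = Add(-6, Pow(c, 2), Mul(-8, c)) (Function('K')(c) = Add(Add(Pow(c, 2), Mul(-8, c)), -6) = Add(-6, Pow(c, 2), Mul(-8, c)))
t = Rational(1, 6260) (t = Pow(Add(0, 6260), -1) = Pow(6260, -1) = Rational(1, 6260) ≈ 0.00015974)
Function('B')(S) = 3 (Function('B')(S) = Add(0, 3) = 3)
Mul(t, Pow(Function('B')(Function('K')(-8)), -1)) = Mul(Rational(1, 6260), Pow(3, -1)) = Mul(Rational(1, 6260), Rational(1, 3)) = Rational(1, 18780)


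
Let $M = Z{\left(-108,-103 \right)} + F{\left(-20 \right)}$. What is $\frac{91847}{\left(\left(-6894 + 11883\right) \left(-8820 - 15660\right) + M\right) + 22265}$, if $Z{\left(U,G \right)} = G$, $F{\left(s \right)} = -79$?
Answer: $- \frac{13121}{17444091} \approx -0.00075217$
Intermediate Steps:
$M = -182$ ($M = -103 - 79 = -182$)
$\frac{91847}{\left(\left(-6894 + 11883\right) \left(-8820 - 15660\right) + M\right) + 22265} = \frac{91847}{\left(\left(-6894 + 11883\right) \left(-8820 - 15660\right) - 182\right) + 22265} = \frac{91847}{\left(4989 \left(-24480\right) - 182\right) + 22265} = \frac{91847}{\left(-122130720 - 182\right) + 22265} = \frac{91847}{-122130902 + 22265} = \frac{91847}{-122108637} = 91847 \left(- \frac{1}{122108637}\right) = - \frac{13121}{17444091}$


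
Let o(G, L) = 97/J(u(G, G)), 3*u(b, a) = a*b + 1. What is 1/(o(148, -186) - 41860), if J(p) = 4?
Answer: -4/167343 ≈ -2.3903e-5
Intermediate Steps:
u(b, a) = 1/3 + a*b/3 (u(b, a) = (a*b + 1)/3 = (1 + a*b)/3 = 1/3 + a*b/3)
o(G, L) = 97/4
1/(o(148, -186) - 41860) = 1/(97/4 - 41860) = 1/(-167343/4) = -4/167343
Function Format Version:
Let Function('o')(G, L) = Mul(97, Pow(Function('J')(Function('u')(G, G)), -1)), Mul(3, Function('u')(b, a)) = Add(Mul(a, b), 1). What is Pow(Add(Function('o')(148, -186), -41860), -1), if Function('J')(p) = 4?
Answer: Rational(-4, 167343) ≈ -2.3903e-5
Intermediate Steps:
Function('u')(b, a) = Add(Rational(1, 3), Mul(Rational(1, 3), a, b)) (Function('u')(b, a) = Mul(Rational(1, 3), Add(Mul(a, b), 1)) = Mul(Rational(1, 3), Add(1, Mul(a, b))) = Add(Rational(1, 3), Mul(Rational(1, 3), a, b)))
Function('o')(G, L) = Rational(97, 4) (Function('o')(G, L) = Mul(97, Pow(4, -1)) = Mul(97, Rational(1, 4)) = Rational(97, 4))
Pow(Add(Function('o')(148, -186), -41860), -1) = Pow(Add(Rational(97, 4), -41860), -1) = Pow(Rational(-167343, 4), -1) = Rational(-4, 167343)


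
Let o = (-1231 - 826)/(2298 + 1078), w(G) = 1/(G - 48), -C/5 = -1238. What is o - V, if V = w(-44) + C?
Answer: -480687587/77648 ≈ -6190.6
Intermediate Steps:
C = 6190 (C = -5*(-1238) = 6190)
w(G) = 1/(-48 + G)
o = -2057/3376 ≈ -0.60930
V = 569479/92 (V = 1/(-48 - 44) + 6190 = 1/(-92) + 6190 = -1/92 + 6190 = 569479/92 ≈ 6190.0)
o - V = -2057/3376 - 1*569479/92 = -2057/3376 - 569479/92 = -480687587/77648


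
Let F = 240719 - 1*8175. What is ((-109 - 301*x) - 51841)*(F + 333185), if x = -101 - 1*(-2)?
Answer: -12531463079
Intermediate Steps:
x = -99 (x = -101 + 2 = -99)
F = 232544 (F = 240719 - 8175 = 232544)
((-109 - 301*x) - 51841)*(F + 333185) = ((-109 - 301*(-99)) - 51841)*(232544 + 333185) = ((-109 + 29799) - 51841)*565729 = (29690 - 51841)*565729 = -22151*565729 = -12531463079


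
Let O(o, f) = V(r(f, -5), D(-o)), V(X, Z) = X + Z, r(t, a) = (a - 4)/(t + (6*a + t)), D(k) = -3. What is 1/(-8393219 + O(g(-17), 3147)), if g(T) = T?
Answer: -696/5841682513 ≈ -1.1914e-7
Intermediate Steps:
r(t, a) = (-4 + a)/(2*t + 6*a) (r(t, a) = (-4 + a)/(t + (t + 6*a)) = (-4 + a)/(2*t + 6*a))
O(o, f) = -3 - 9/(2*(-15 + f)) (O(o, f) = (-4 - 5)/(2*(f + 3*(-5))) - 3 = (½)*(-9)/(f - 15) - 3 = (½)*(-9)/(-15 + f) - 3 = -9/(2*(-15 + f)) - 3 = -3 - 9/(2*(-15 + f)))
1/(-8393219 + O(g(-17), 3147)) = 1/(-8393219 + 3*(27 - 2*3147)/(2*(-15 + 3147))) = 1/(-8393219 + (3/2)*(27 - 6294)/3132) = 1/(-8393219 + (3/2)*(1/3132)*(-6267)) = 1/(-8393219 - 2089/696) = 1/(-5841682513/696) = -696/5841682513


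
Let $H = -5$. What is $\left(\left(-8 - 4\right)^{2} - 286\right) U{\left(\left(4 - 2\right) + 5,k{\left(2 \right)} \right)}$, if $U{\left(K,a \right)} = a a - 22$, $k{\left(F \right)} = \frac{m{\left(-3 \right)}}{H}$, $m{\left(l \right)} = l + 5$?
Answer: $\frac{77532}{25} \approx 3101.3$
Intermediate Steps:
$m{\left(l \right)} = 5 + l$
$k{\left(F \right)} = - \frac{2}{5}$ ($k{\left(F \right)} = \frac{5 - 3}{-5} = 2 \left(- \frac{1}{5}\right) = - \frac{2}{5}$)
$U{\left(K,a \right)} = -22 + a^{2}$ ($U{\left(K,a \right)} = a^{2} - 22 = -22 + a^{2}$)
$\left(\left(-8 - 4\right)^{2} - 286\right) U{\left(\left(4 - 2\right) + 5,k{\left(2 \right)} \right)} = \left(\left(-8 - 4\right)^{2} - 286\right) \left(-22 + \left(- \frac{2}{5}\right)^{2}\right) = \left(\left(-12\right)^{2} - 286\right) \left(-22 + \frac{4}{25}\right) = \left(144 - 286\right) \left(- \frac{546}{25}\right) = \left(-142\right) \left(- \frac{546}{25}\right) = \frac{77532}{25}$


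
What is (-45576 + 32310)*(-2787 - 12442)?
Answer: 202027914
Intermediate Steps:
(-45576 + 32310)*(-2787 - 12442) = -13266*(-15229) = 202027914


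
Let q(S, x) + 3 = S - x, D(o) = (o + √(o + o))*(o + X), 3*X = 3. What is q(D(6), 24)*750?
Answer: 11250 + 10500*√3 ≈ 29437.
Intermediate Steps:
X = 1 (X = (⅓)*3 = 1)
D(o) = (1 + o)*(o + √2*√o) (D(o) = (o + √(o + o))*(o + 1) = (o + √(2*o))*(1 + o) = (o + √2*√o)*(1 + o) = (1 + o)*(o + √2*√o))
q(S, x) = -3 + S - x (q(S, x) = -3 + (S - x) = -3 + S - x)
q(D(6), 24)*750 = (-3 + (6 + 6² + √2*√6 + √2*6^(3/2)) - 1*24)*750 = (-3 + (6 + 36 + 2*√3 + √2*(6*√6)) - 24)*750 = (-3 + (6 + 36 + 2*√3 + 12*√3) - 24)*750 = (-3 + (42 + 14*√3) - 24)*750 = (15 + 14*√3)*750 = 11250 + 10500*√3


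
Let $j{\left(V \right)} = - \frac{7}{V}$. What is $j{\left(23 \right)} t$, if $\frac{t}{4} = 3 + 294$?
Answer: $- \frac{8316}{23} \approx -361.57$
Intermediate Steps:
$t = 1188$ ($t = 4 \left(3 + 294\right) = 4 \cdot 297 = 1188$)
$j{\left(23 \right)} t = - \frac{7}{23} \cdot 1188 = \left(-7\right) \frac{1}{23} \cdot 1188 = \left(- \frac{7}{23}\right) 1188 = - \frac{8316}{23}$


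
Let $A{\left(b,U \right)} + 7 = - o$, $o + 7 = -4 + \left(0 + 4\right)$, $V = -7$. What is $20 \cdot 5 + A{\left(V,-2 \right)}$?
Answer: $100$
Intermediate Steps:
$o = -7$ ($o = -7 + \left(-4 + \left(0 + 4\right)\right) = -7 + \left(-4 + 4\right) = -7 + 0 = -7$)
$A{\left(b,U \right)} = 0$ ($A{\left(b,U \right)} = -7 - -7 = -7 + 7 = 0$)
$20 \cdot 5 + A{\left(V,-2 \right)} = 20 \cdot 5 + 0 = 100 + 0 = 100$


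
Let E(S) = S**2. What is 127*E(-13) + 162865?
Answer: 184328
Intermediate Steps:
127*E(-13) + 162865 = 127*(-13)**2 + 162865 = 127*169 + 162865 = 21463 + 162865 = 184328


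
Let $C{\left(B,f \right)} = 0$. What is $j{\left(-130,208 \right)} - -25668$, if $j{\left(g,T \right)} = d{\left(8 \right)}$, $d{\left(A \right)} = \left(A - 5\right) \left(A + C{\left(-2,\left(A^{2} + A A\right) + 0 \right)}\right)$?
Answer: $25692$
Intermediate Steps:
$d{\left(A \right)} = A \left(-5 + A\right)$ ($d{\left(A \right)} = \left(A - 5\right) \left(A + 0\right) = \left(-5 + A\right) A = A \left(-5 + A\right)$)
$j{\left(g,T \right)} = 24$ ($j{\left(g,T \right)} = 8 \left(-5 + 8\right) = 8 \cdot 3 = 24$)
$j{\left(-130,208 \right)} - -25668 = 24 - -25668 = 24 + 25668 = 25692$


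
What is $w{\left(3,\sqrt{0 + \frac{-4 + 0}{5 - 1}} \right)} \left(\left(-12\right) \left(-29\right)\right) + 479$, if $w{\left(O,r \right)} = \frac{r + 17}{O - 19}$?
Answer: $\frac{437}{4} - \frac{87 i}{4} \approx 109.25 - 21.75 i$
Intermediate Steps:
$w{\left(O,r \right)} = \frac{17 + r}{-19 + O}$
$w{\left(3,\sqrt{0 + \frac{-4 + 0}{5 - 1}} \right)} \left(\left(-12\right) \left(-29\right)\right) + 479 = \frac{17 + \sqrt{0 + \frac{-4 + 0}{5 - 1}}}{-19 + 3} \left(\left(-12\right) \left(-29\right)\right) + 479 = \frac{17 + \sqrt{0 - \frac{4}{4}}}{-16} \cdot 348 + 479 = - \frac{17 + \sqrt{0 - 1}}{16} \cdot 348 + 479 = - \frac{17 + \sqrt{-1}}{16} \cdot 348 + 479 = - \frac{17 + i}{16} \cdot 348 + 479 = \left(- \frac{17}{16} - \frac{i}{16}\right) 348 + 479 = \left(- \frac{1479}{4} - \frac{87 i}{4}\right) + 479 = \frac{437}{4} - \frac{87 i}{4}$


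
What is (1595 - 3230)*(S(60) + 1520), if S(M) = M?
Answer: -2583300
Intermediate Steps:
(1595 - 3230)*(S(60) + 1520) = (1595 - 3230)*(60 + 1520) = -1635*1580 = -2583300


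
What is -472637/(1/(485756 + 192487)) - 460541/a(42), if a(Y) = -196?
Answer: -62830295950495/196 ≈ -3.2056e+11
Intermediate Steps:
-472637/(1/(485756 + 192487)) - 460541/a(42) = -472637/(1/(485756 + 192487)) - 460541/(-196) = -472637/(1/678243) - 460541*(-1/196) = -472637/1/678243 + 460541/196 = -472637*678243 + 460541/196 = -320562736791 + 460541/196 = -62830295950495/196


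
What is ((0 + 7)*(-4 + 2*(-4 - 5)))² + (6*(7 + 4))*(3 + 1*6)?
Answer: 24310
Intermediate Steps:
((0 + 7)*(-4 + 2*(-4 - 5)))² + (6*(7 + 4))*(3 + 1*6) = (7*(-4 + 2*(-9)))² + (6*11)*(3 + 6) = (7*(-4 - 18))² + 66*9 = (7*(-22))² + 594 = (-154)² + 594 = 23716 + 594 = 24310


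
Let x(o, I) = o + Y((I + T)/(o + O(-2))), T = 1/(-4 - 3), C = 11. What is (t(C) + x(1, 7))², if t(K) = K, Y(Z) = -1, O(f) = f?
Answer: 121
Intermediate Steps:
T = -⅐ (T = 1/(-7) = -⅐ ≈ -0.14286)
x(o, I) = -1 + o (x(o, I) = o - 1 = -1 + o)
(t(C) + x(1, 7))² = (11 + (-1 + 1))² = (11 + 0)² = 11² = 121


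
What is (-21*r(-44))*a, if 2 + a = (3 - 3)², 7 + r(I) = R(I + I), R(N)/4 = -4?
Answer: -966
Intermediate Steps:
R(N) = -16 (R(N) = 4*(-4) = -16)
r(I) = -23 (r(I) = -7 - 16 = -23)
a = -2 (a = -2 + (3 - 3)² = -2 + 0² = -2 + 0 = -2)
(-21*r(-44))*a = -21*(-23)*(-2) = 483*(-2) = -966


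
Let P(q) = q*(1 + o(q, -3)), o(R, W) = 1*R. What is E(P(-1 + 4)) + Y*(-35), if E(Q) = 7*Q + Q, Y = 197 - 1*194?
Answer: -9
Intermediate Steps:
o(R, W) = R
Y = 3 (Y = 197 - 194 = 3)
P(q) = q*(1 + q)
E(Q) = 8*Q
E(P(-1 + 4)) + Y*(-35) = 8*((-1 + 4)*(1 + (-1 + 4))) + 3*(-35) = 8*(3*(1 + 3)) - 105 = 8*(3*4) - 105 = 8*12 - 105 = 96 - 105 = -9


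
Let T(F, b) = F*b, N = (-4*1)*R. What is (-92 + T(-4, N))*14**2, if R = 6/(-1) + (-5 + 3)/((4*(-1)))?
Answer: -35280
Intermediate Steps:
R = -11/2 (R = 6*(-1) - 2/(-4) = -6 - 2*(-1/4) = -6 + 1/2 = -11/2 ≈ -5.5000)
N = 22 (N = -4*1*(-11/2) = -4*(-11/2) = 22)
(-92 + T(-4, N))*14**2 = (-92 - 4*22)*14**2 = (-92 - 88)*196 = -180*196 = -35280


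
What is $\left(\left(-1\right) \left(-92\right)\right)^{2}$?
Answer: $8464$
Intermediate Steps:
$\left(\left(-1\right) \left(-92\right)\right)^{2} = 92^{2} = 8464$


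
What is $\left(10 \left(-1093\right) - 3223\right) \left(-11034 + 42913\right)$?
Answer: $-451183487$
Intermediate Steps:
$\left(10 \left(-1093\right) - 3223\right) \left(-11034 + 42913\right) = \left(-10930 - 3223\right) 31879 = \left(-14153\right) 31879 = -451183487$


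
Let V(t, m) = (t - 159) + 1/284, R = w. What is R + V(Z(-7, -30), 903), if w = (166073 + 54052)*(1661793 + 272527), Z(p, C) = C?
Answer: 120924981906325/284 ≈ 4.2579e+11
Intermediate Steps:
w = 425792190000 (w = 220125*1934320 = 425792190000)
R = 425792190000
V(t, m) = -45155/284 + t (V(t, m) = (-159 + t) + 1/284 = -45155/284 + t)
R + V(Z(-7, -30), 903) = 425792190000 + (-45155/284 - 30) = 425792190000 - 53675/284 = 120924981906325/284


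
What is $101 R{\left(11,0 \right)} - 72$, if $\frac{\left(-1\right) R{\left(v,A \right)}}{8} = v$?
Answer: $-8960$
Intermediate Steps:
$R{\left(v,A \right)} = - 8 v$
$101 R{\left(11,0 \right)} - 72 = 101 \left(\left(-8\right) 11\right) - 72 = 101 \left(-88\right) - 72 = -8888 - 72 = -8960$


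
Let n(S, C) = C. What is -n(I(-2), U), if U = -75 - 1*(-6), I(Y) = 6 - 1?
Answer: 69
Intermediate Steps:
I(Y) = 5
U = -69 (U = -75 + 6 = -69)
-n(I(-2), U) = -1*(-69) = 69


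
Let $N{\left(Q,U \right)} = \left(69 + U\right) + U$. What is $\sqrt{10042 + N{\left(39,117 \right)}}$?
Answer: $\sqrt{10345} \approx 101.71$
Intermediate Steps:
$N{\left(Q,U \right)} = 69 + 2 U$
$\sqrt{10042 + N{\left(39,117 \right)}} = \sqrt{10042 + \left(69 + 2 \cdot 117\right)} = \sqrt{10042 + \left(69 + 234\right)} = \sqrt{10042 + 303} = \sqrt{10345}$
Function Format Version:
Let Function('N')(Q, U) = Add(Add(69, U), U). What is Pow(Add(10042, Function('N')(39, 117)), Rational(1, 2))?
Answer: Pow(10345, Rational(1, 2)) ≈ 101.71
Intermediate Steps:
Function('N')(Q, U) = Add(69, Mul(2, U))
Pow(Add(10042, Function('N')(39, 117)), Rational(1, 2)) = Pow(Add(10042, Add(69, Mul(2, 117))), Rational(1, 2)) = Pow(Add(10042, Add(69, 234)), Rational(1, 2)) = Pow(Add(10042, 303), Rational(1, 2)) = Pow(10345, Rational(1, 2))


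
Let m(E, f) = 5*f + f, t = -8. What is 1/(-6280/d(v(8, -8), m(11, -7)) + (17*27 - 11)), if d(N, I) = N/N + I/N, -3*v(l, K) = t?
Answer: 59/51552 ≈ 0.0011445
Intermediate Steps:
m(E, f) = 6*f
v(l, K) = 8/3 (v(l, K) = -1/3*(-8) = 8/3)
d(N, I) = 1 + I/N
1/(-6280/d(v(8, -8), m(11, -7)) + (17*27 - 11)) = 1/(-6280*8/(3*(6*(-7) + 8/3)) + (17*27 - 11)) = 1/(-6280*8/(3*(-42 + 8/3)) + (459 - 11)) = 1/(-6280/((3/8)*(-118/3)) + 448) = 1/(-6280/(-59/4) + 448) = 1/(-6280*(-4/59) + 448) = 1/(25120/59 + 448) = 1/(51552/59) = 59/51552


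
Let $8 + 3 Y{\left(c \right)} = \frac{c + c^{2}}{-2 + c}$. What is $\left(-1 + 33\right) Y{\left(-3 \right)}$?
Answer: $- \frac{1472}{15} \approx -98.133$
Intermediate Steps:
$Y{\left(c \right)} = - \frac{8}{3} + \frac{c + c^{2}}{3 \left(-2 + c\right)}$ ($Y{\left(c \right)} = - \frac{8}{3} + \frac{\left(c + c^{2}\right) \frac{1}{-2 + c}}{3} = - \frac{8}{3} + \frac{\frac{1}{-2 + c} \left(c + c^{2}\right)}{3} = - \frac{8}{3} + \frac{c + c^{2}}{3 \left(-2 + c\right)}$)
$\left(-1 + 33\right) Y{\left(-3 \right)} = \left(-1 + 33\right) \frac{16 + \left(-3\right)^{2} - -21}{3 \left(-2 - 3\right)} = 32 \frac{16 + 9 + 21}{3 \left(-5\right)} = 32 \cdot \frac{1}{3} \left(- \frac{1}{5}\right) 46 = 32 \left(- \frac{46}{15}\right) = - \frac{1472}{15}$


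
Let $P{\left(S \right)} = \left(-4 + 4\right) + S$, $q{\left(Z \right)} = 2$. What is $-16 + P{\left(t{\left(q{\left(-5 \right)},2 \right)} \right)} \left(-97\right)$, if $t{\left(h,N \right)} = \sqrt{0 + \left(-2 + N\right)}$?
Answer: $-16$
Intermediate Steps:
$t{\left(h,N \right)} = \sqrt{-2 + N}$
$P{\left(S \right)} = S$ ($P{\left(S \right)} = 0 + S = S$)
$-16 + P{\left(t{\left(q{\left(-5 \right)},2 \right)} \right)} \left(-97\right) = -16 + \sqrt{-2 + 2} \left(-97\right) = -16 + \sqrt{0} \left(-97\right) = -16 + 0 \left(-97\right) = -16 + 0 = -16$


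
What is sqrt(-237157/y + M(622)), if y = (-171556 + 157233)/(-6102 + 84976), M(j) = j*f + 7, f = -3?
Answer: sqrt(267537809661803)/14323 ≈ 1142.0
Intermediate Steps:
M(j) = 7 - 3*j (M(j) = j*(-3) + 7 = -3*j + 7 = 7 - 3*j)
y = -14323/78874 ≈ -0.18159
sqrt(-237157/y + M(622)) = sqrt(-237157/(-14323/78874) + (7 - 3*622)) = sqrt(-237157*(-78874/14323) + (7 - 1866)) = sqrt(18705521218/14323 - 1859) = sqrt(18678894761/14323) = sqrt(267537809661803)/14323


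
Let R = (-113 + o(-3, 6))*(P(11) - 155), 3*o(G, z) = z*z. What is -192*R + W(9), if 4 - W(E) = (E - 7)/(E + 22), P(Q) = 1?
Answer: -92577286/31 ≈ -2.9864e+6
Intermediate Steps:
o(G, z) = z**2/3 (o(G, z) = (z*z)/3 = z**2/3)
W(E) = 4 - (-7 + E)/(22 + E) (W(E) = 4 - (E - 7)/(E + 22) = 4 - (-7 + E)/(22 + E))
R = 15554 (R = (-113 + (1/3)*6**2)*(1 - 155) = (-113 + (1/3)*36)*(-154) = (-113 + 12)*(-154) = -101*(-154) = 15554)
-192*R + W(9) = -192*15554 + (95 + 3*9)/(22 + 9) = -2986368 + (95 + 27)/31 = -2986368 + (1/31)*122 = -2986368 + 122/31 = -92577286/31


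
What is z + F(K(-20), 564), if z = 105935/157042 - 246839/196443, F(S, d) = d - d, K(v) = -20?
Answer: -17953901033/30849801606 ≈ -0.58198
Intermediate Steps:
F(S, d) = 0
z = -17953901033/30849801606 (z = 105935*(1/157042) - 246839*1/196443 = 105935/157042 - 246839/196443 = -17953901033/30849801606 ≈ -0.58198)
z + F(K(-20), 564) = -17953901033/30849801606 + 0 = -17953901033/30849801606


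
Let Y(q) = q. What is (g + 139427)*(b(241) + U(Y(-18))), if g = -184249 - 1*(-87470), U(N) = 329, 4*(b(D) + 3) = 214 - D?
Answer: 13615374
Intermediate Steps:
b(D) = 101/2 - D/4 (b(D) = -3 + (214 - D)/4 = -3 + (107/2 - D/4) = 101/2 - D/4)
g = -96779 (g = -184249 + 87470 = -96779)
(g + 139427)*(b(241) + U(Y(-18))) = (-96779 + 139427)*((101/2 - ¼*241) + 329) = 42648*((101/2 - 241/4) + 329) = 42648*(-39/4 + 329) = 42648*(1277/4) = 13615374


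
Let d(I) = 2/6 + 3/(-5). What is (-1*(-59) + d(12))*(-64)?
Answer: -56384/15 ≈ -3758.9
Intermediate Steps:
d(I) = -4/15 (d(I) = 2*(⅙) + 3*(-⅕) = ⅓ - ⅗ = -4/15)
(-1*(-59) + d(12))*(-64) = (-1*(-59) - 4/15)*(-64) = (59 - 4/15)*(-64) = (881/15)*(-64) = -56384/15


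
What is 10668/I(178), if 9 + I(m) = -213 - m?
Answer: -2667/100 ≈ -26.670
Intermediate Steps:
I(m) = -222 - m (I(m) = -9 + (-213 - m) = -222 - m)
10668/I(178) = 10668/(-222 - 1*178) = 10668/(-222 - 178) = 10668/(-400) = 10668*(-1/400) = -2667/100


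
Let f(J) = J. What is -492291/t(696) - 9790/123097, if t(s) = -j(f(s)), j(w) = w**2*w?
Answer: -120004947119/1537132919296 ≈ -0.078071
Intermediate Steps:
j(w) = w**3
t(s) = -s**3
-492291/t(696) - 9790/123097 = -492291/((-1*696**3)) - 9790/123097 = -492291/((-1*337153536)) - 9790*1/123097 = -492291/(-337153536) - 9790/123097 = -492291*(-1/337153536) - 9790/123097 = 18233/12487168 - 9790/123097 = -120004947119/1537132919296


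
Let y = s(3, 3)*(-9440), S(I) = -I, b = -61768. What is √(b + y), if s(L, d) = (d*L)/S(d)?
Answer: 2*I*√8362 ≈ 182.89*I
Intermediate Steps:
s(L, d) = -L (s(L, d) = (d*L)/((-d)) = (L*d)*(-1/d) = -L)
y = 28320 (y = -1*3*(-9440) = -3*(-9440) = 28320)
√(b + y) = √(-61768 + 28320) = √(-33448) = 2*I*√8362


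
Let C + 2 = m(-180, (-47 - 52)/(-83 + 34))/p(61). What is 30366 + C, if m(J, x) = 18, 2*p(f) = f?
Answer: 1852240/61 ≈ 30365.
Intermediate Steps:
p(f) = f/2
C = -86/61 (C = -2 + 18/(((1/2)*61)) = -2 + 18/(61/2) = -2 + 18*(2/61) = -2 + 36/61 = -86/61 ≈ -1.4098)
30366 + C = 30366 - 86/61 = 1852240/61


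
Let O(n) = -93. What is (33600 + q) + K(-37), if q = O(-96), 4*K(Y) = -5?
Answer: 134023/4 ≈ 33506.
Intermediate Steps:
K(Y) = -5/4 (K(Y) = (1/4)*(-5) = -5/4)
q = -93
(33600 + q) + K(-37) = (33600 - 93) - 5/4 = 33507 - 5/4 = 134023/4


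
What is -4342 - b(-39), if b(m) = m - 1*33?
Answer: -4270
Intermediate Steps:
b(m) = -33 + m (b(m) = m - 33 = -33 + m)
-4342 - b(-39) = -4342 - (-33 - 39) = -4342 - 1*(-72) = -4342 + 72 = -4270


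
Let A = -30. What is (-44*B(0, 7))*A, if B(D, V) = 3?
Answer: 3960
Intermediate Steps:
(-44*B(0, 7))*A = -44*3*(-30) = -132*(-30) = 3960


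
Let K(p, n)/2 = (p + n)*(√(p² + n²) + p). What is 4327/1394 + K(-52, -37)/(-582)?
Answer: -5192275/405654 + 89*√4073/291 ≈ 6.7191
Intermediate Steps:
K(p, n) = 2*(n + p)*(p + √(n² + p²)) (K(p, n) = 2*((p + n)*(√(p² + n²) + p)) = 2*((n + p)*(√(n² + p²) + p)) = 2*((n + p)*(p + √(n² + p²))) = 2*(n + p)*(p + √(n² + p²)))
4327/1394 + K(-52, -37)/(-582) = 4327/1394 + (2*(-52)² + 2*(-37)*(-52) + 2*(-37)*√((-37)² + (-52)²) + 2*(-52)*√((-37)² + (-52)²))/(-582) = 4327*(1/1394) + (2*2704 + 3848 + 2*(-37)*√(1369 + 2704) + 2*(-52)*√(1369 + 2704))*(-1/582) = 4327/1394 + (5408 + 3848 + 2*(-37)*√4073 + 2*(-52)*√4073)*(-1/582) = 4327/1394 + (5408 + 3848 - 74*√4073 - 104*√4073)*(-1/582) = 4327/1394 + (9256 - 178*√4073)*(-1/582) = 4327/1394 + (-4628/291 + 89*√4073/291) = -5192275/405654 + 89*√4073/291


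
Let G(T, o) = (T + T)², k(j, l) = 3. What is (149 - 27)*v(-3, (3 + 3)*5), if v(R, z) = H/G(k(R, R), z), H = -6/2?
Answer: -61/6 ≈ -10.167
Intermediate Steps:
G(T, o) = 4*T² (G(T, o) = (2*T)² = 4*T²)
H = -3 (H = -6*½ = -3)
v(R, z) = -1/12 (v(R, z) = -3/(4*3²) = -3/(4*9) = -3/36 = -3*1/36 = -1/12)
(149 - 27)*v(-3, (3 + 3)*5) = (149 - 27)*(-1/12) = 122*(-1/12) = -61/6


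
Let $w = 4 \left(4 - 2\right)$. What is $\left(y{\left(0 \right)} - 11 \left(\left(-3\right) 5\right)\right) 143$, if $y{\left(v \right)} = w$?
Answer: $24739$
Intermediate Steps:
$w = 8$ ($w = 4 \cdot 2 = 8$)
$y{\left(v \right)} = 8$
$\left(y{\left(0 \right)} - 11 \left(\left(-3\right) 5\right)\right) 143 = \left(8 - 11 \left(\left(-3\right) 5\right)\right) 143 = \left(8 - -165\right) 143 = \left(8 + 165\right) 143 = 173 \cdot 143 = 24739$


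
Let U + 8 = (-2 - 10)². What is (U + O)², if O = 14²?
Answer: 110224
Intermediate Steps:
U = 136 (U = -8 + (-2 - 10)² = -8 + (-12)² = -8 + 144 = 136)
O = 196
(U + O)² = (136 + 196)² = 332² = 110224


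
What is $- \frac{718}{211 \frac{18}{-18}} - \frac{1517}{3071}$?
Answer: $\frac{50943}{17513} \approx 2.9089$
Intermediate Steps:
$- \frac{718}{211 \frac{18}{-18}} - \frac{1517}{3071} = - \frac{718}{211 \cdot 18 \left(- \frac{1}{18}\right)} - \frac{41}{83} = - \frac{718}{211 \left(-1\right)} - \frac{41}{83} = - \frac{718}{-211} - \frac{41}{83} = \left(-718\right) \left(- \frac{1}{211}\right) - \frac{41}{83} = \frac{718}{211} - \frac{41}{83} = \frac{50943}{17513}$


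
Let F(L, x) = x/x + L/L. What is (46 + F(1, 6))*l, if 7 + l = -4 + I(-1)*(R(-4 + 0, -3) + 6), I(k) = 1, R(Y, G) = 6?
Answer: 48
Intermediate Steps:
F(L, x) = 2 (F(L, x) = 1 + 1 = 2)
l = 1 (l = -7 + (-4 + 1*(6 + 6)) = -7 + (-4 + 1*12) = -7 + (-4 + 12) = -7 + 8 = 1)
(46 + F(1, 6))*l = (46 + 2)*1 = 48*1 = 48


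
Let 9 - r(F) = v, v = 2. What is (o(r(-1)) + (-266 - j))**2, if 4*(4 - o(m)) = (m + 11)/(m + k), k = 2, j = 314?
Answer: 1329409/4 ≈ 3.3235e+5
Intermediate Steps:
r(F) = 7 (r(F) = 9 - 1*2 = 9 - 2 = 7)
o(m) = 4 - (11 + m)/(4*(2 + m)) (o(m) = 4 - (m + 11)/(4*(m + 2)) = 4 - (11 + m)/(4*(2 + m)))
(o(r(-1)) + (-266 - j))**2 = (3*(7 + 5*7)/(4*(2 + 7)) + (-266 - 1*314))**2 = ((3/4)*(7 + 35)/9 + (-266 - 314))**2 = ((3/4)*(1/9)*42 - 580)**2 = (7/2 - 580)**2 = (-1153/2)**2 = 1329409/4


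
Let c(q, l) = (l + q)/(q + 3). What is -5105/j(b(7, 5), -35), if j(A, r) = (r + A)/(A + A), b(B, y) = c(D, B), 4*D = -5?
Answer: 117415/111 ≈ 1057.8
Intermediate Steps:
D = -5/4 (D = (1/4)*(-5) = -5/4 ≈ -1.2500)
c(q, l) = (l + q)/(3 + q)
b(B, y) = -5/7 + 4*B/7 (b(B, y) = (B - 5/4)/(3 - 5/4) = (-5/4 + B)/(7/4) = 4*(-5/4 + B)/7 = -5/7 + 4*B/7)
j(A, r) = (A + r)/(2*A) (j(A, r) = (A + r)/((2*A)) = (A + r)*(1/(2*A)) = (A + r)/(2*A))
-5105/j(b(7, 5), -35) = -5105*2*(-5/7 + (4/7)*7)/((-5/7 + (4/7)*7) - 35) = -5105*2*(-5/7 + 4)/((-5/7 + 4) - 35) = -5105*46/(7*(23/7 - 35)) = -5105/((1/2)*(7/23)*(-222/7)) = -5105/(-111/23) = -5105*(-23/111) = 117415/111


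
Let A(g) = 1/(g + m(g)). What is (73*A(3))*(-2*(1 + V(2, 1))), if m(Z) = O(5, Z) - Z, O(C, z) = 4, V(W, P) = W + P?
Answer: -146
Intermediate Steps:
V(W, P) = P + W
m(Z) = 4 - Z
A(g) = 1/4 (A(g) = 1/(g + (4 - g)) = 1/4)
(73*A(3))*(-2*(1 + V(2, 1))) = (73*(1/4))*(-2*(1 + (1 + 2))) = 73*(-2*(1 + 3))/4 = 73*(-2*4)/4 = (73/4)*(-8) = -146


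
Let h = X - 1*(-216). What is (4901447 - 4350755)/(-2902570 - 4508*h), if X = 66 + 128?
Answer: -275346/2375425 ≈ -0.11591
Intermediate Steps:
X = 194
h = 410 (h = 194 - 1*(-216) = 194 + 216 = 410)
(4901447 - 4350755)/(-2902570 - 4508*h) = (4901447 - 4350755)/(-2902570 - 4508*410) = 550692/(-2902570 - 1848280) = 550692/(-4750850) = 550692*(-1/4750850) = -275346/2375425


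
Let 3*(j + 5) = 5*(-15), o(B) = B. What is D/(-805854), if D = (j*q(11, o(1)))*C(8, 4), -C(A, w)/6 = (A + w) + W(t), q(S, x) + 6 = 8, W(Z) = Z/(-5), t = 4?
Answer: -96/19187 ≈ -0.0050034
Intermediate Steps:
W(Z) = -Z/5 (W(Z) = Z*(-1/5) = -Z/5)
j = -30 (j = -5 + (5*(-15))/3 = -5 + (1/3)*(-75) = -5 - 25 = -30)
q(S, x) = 2 (q(S, x) = -6 + 8 = 2)
C(A, w) = 24/5 - 6*A - 6*w (C(A, w) = -6*((A + w) - 1/5*4) = -6*((A + w) - 4/5) = -6*(-4/5 + A + w) = 24/5 - 6*A - 6*w)
D = 4032 (D = (-30*2)*(24/5 - 6*8 - 6*4) = -60*(24/5 - 48 - 24) = -60*(-336/5) = 4032)
D/(-805854) = 4032/(-805854) = 4032*(-1/805854) = -96/19187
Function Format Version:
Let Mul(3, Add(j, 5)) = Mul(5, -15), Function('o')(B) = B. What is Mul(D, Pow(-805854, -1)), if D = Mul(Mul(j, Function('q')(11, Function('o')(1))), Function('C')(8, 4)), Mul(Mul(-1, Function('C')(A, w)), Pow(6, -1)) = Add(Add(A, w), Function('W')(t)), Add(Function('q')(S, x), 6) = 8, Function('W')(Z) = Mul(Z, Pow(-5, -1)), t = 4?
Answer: Rational(-96, 19187) ≈ -0.0050034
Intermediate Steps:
Function('W')(Z) = Mul(Rational(-1, 5), Z) (Function('W')(Z) = Mul(Z, Rational(-1, 5)) = Mul(Rational(-1, 5), Z))
j = -30 (j = Add(-5, Mul(Rational(1, 3), Mul(5, -15))) = Add(-5, Mul(Rational(1, 3), -75)) = Add(-5, -25) = -30)
Function('q')(S, x) = 2 (Function('q')(S, x) = Add(-6, 8) = 2)
Function('C')(A, w) = Add(Rational(24, 5), Mul(-6, A), Mul(-6, w)) (Function('C')(A, w) = Mul(-6, Add(Add(A, w), Mul(Rational(-1, 5), 4))) = Mul(-6, Add(Add(A, w), Rational(-4, 5))) = Mul(-6, Add(Rational(-4, 5), A, w)) = Add(Rational(24, 5), Mul(-6, A), Mul(-6, w)))
D = 4032 (D = Mul(Mul(-30, 2), Add(Rational(24, 5), Mul(-6, 8), Mul(-6, 4))) = Mul(-60, Add(Rational(24, 5), -48, -24)) = Mul(-60, Rational(-336, 5)) = 4032)
Mul(D, Pow(-805854, -1)) = Mul(4032, Pow(-805854, -1)) = Mul(4032, Rational(-1, 805854)) = Rational(-96, 19187)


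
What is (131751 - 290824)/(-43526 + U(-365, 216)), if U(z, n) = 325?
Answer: 159073/43201 ≈ 3.6822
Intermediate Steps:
(131751 - 290824)/(-43526 + U(-365, 216)) = (131751 - 290824)/(-43526 + 325) = -159073/(-43201) = -159073*(-1/43201) = 159073/43201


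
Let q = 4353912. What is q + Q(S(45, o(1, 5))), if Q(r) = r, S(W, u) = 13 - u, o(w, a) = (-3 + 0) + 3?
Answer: 4353925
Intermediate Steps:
o(w, a) = 0 (o(w, a) = -3 + 3 = 0)
q + Q(S(45, o(1, 5))) = 4353912 + (13 - 1*0) = 4353912 + (13 + 0) = 4353912 + 13 = 4353925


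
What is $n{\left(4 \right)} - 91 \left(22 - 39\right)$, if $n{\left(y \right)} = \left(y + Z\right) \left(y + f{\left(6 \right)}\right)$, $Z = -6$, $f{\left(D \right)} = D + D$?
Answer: $1515$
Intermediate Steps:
$f{\left(D \right)} = 2 D$
$n{\left(y \right)} = \left(-6 + y\right) \left(12 + y\right)$ ($n{\left(y \right)} = \left(y - 6\right) \left(y + 2 \cdot 6\right) = \left(-6 + y\right) \left(y + 12\right) = \left(-6 + y\right) \left(12 + y\right)$)
$n{\left(4 \right)} - 91 \left(22 - 39\right) = \left(-72 + 4^{2} + 6 \cdot 4\right) - 91 \left(22 - 39\right) = \left(-72 + 16 + 24\right) - 91 \left(22 - 39\right) = -32 - -1547 = -32 + 1547 = 1515$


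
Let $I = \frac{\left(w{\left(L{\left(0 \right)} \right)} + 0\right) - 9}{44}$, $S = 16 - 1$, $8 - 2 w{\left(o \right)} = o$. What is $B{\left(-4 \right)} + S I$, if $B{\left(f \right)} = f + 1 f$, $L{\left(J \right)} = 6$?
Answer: $- \frac{118}{11} \approx -10.727$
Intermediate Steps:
$w{\left(o \right)} = 4 - \frac{o}{2}$
$S = 15$ ($S = 16 - 1 = 15$)
$B{\left(f \right)} = 2 f$ ($B{\left(f \right)} = f + f = 2 f$)
$I = - \frac{2}{11}$ ($I = \frac{\left(\left(4 - 3\right) + 0\right) - 9}{44} = \left(\left(\left(4 - 3\right) + 0\right) - 9\right) \frac{1}{44} = \left(\left(1 + 0\right) - 9\right) \frac{1}{44} = \left(1 - 9\right) \frac{1}{44} = \left(-8\right) \frac{1}{44} = - \frac{2}{11} \approx -0.18182$)
$B{\left(-4 \right)} + S I = 2 \left(-4\right) + 15 \left(- \frac{2}{11}\right) = -8 - \frac{30}{11} = - \frac{118}{11}$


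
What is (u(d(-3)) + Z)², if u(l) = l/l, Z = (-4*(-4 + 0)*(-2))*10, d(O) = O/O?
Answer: 101761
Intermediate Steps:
d(O) = 1
Z = -320 (Z = (-4*(-4)*(-2))*10 = (16*(-2))*10 = -32*10 = -320)
u(l) = 1
(u(d(-3)) + Z)² = (1 - 320)² = (-319)² = 101761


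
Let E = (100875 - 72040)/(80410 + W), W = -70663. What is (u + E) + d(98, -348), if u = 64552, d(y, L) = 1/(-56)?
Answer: 35236152277/545832 ≈ 64555.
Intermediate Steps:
d(y, L) = -1/56
E = 28835/9747 (E = (100875 - 72040)/(80410 - 70663) = 28835/9747 ≈ 2.9583)
(u + E) + d(98, -348) = (64552 + 28835/9747) - 1/56 = 629217179/9747 - 1/56 = 35236152277/545832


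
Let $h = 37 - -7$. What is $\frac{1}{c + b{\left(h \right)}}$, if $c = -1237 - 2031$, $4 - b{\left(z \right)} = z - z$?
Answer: $- \frac{1}{3264} \approx -0.00030637$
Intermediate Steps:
$h = 44$ ($h = 37 + 7 = 44$)
$b{\left(z \right)} = 4$ ($b{\left(z \right)} = 4 - \left(z - z\right) = 4 - 0 = 4 + 0 = 4$)
$c = -3268$ ($c = -1237 - 2031 = -3268$)
$\frac{1}{c + b{\left(h \right)}} = \frac{1}{-3268 + 4} = \frac{1}{-3264} = - \frac{1}{3264}$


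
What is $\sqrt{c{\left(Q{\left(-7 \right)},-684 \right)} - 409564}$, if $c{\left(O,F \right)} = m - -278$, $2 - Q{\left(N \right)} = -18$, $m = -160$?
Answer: $69 i \sqrt{86} \approx 639.88 i$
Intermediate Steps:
$Q{\left(N \right)} = 20$ ($Q{\left(N \right)} = 2 - -18 = 2 + 18 = 20$)
$c{\left(O,F \right)} = 118$ ($c{\left(O,F \right)} = -160 - -278 = -160 + 278 = 118$)
$\sqrt{c{\left(Q{\left(-7 \right)},-684 \right)} - 409564} = \sqrt{118 - 409564} = \sqrt{-409446} = 69 i \sqrt{86}$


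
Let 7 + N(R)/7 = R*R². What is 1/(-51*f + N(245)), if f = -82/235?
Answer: 235/24191568292 ≈ 9.7141e-9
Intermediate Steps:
f = -82/235 (f = -82*1/235 = -82/235 ≈ -0.34894)
N(R) = -49 + 7*R³ (N(R) = -49 + 7*(R*R²) = -49 + 7*R³)
1/(-51*f + N(245)) = 1/(-51*(-82/235) + (-49 + 7*245³)) = 1/(4182/235 + (-49 + 7*14706125)) = 1/(4182/235 + (-49 + 102942875)) = 1/(4182/235 + 102942826) = 1/(24191568292/235) = 235/24191568292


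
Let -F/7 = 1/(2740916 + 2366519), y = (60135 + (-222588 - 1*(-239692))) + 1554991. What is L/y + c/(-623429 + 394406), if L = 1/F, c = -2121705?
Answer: 512712306201/58149499534 ≈ 8.8171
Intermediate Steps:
y = 1632230 (y = (60135 + (-222588 + 239692)) + 1554991 = (60135 + 17104) + 1554991 = 77239 + 1554991 = 1632230)
F = -7/5107435 (F = -7/(2740916 + 2366519) = -7/5107435 ≈ -1.3706e-6)
L = -5107435/7 (L = 1/(-7/5107435) = -5107435/7 ≈ -7.2963e+5)
L/y + c/(-623429 + 394406) = -5107435/7/1632230 - 2121705/(-623429 + 394406) = -5107435/7*1/1632230 - 2121705/(-229023) = -1021487/2285122 - 2121705*(-1/229023) = -1021487/2285122 + 235745/25447 = 512712306201/58149499534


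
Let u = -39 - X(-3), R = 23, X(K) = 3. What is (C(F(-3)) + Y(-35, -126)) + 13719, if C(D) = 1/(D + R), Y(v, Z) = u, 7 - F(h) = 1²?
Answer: 396634/29 ≈ 13677.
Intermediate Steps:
F(h) = 6 (F(h) = 7 - 1*1² = 7 - 1*1 = 7 - 1 = 6)
u = -42 (u = -39 - 1*3 = -39 - 3 = -42)
Y(v, Z) = -42
C(D) = 1/(23 + D) (C(D) = 1/(D + 23) = 1/(23 + D))
(C(F(-3)) + Y(-35, -126)) + 13719 = (1/(23 + 6) - 42) + 13719 = (1/29 - 42) + 13719 = -1217/29 + 13719 = 396634/29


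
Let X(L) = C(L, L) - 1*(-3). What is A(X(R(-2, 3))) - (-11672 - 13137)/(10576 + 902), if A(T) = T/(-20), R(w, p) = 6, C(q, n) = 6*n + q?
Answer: -2033/22956 ≈ -0.088561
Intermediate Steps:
C(q, n) = q + 6*n
X(L) = 3 + 7*L (X(L) = (L + 6*L) - 1*(-3) = 7*L + 3 = 3 + 7*L)
A(T) = -T/20 (A(T) = T*(-1/20) = -T/20)
A(X(R(-2, 3))) - (-11672 - 13137)/(10576 + 902) = -(3 + 7*6)/20 - (-11672 - 13137)/(10576 + 902) = -(3 + 42)/20 - (-24809)/11478 = -1/20*45 - (-24809)/11478 = -9/4 - 1*(-24809/11478) = -9/4 + 24809/11478 = -2033/22956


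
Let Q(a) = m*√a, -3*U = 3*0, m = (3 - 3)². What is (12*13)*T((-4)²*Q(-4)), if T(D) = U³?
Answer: 0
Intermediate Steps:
m = 0 (m = 0² = 0)
U = 0 (U = -0 = -⅓*0 = 0)
Q(a) = 0 (Q(a) = 0*√a = 0)
T(D) = 0 (T(D) = 0³ = 0)
(12*13)*T((-4)²*Q(-4)) = (12*13)*0 = 156*0 = 0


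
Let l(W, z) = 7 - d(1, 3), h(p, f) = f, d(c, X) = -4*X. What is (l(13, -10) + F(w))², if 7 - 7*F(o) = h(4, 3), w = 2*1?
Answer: 18769/49 ≈ 383.04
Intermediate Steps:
w = 2
l(W, z) = 19 (l(W, z) = 7 - (-4)*3 = 7 - 1*(-12) = 7 + 12 = 19)
F(o) = 4/7 (F(o) = 1 - ⅐*3 = 1 - 3/7 = 4/7)
(l(13, -10) + F(w))² = (19 + 4/7)² = (137/7)² = 18769/49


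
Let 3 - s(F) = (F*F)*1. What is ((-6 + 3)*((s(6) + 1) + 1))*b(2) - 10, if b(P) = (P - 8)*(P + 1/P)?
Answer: -1405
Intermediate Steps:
s(F) = 3 - F**2 (s(F) = 3 - F*F = 3 - F**2)
b(P) = (-8 + P)*(P + 1/P)
((-6 + 3)*((s(6) + 1) + 1))*b(2) - 10 = ((-6 + 3)*(((3 - 1*6**2) + 1) + 1))*(1 + 2**2 - 8*2 - 8/2) - 10 = (-3*(((3 - 1*36) + 1) + 1))*(1 + 4 - 16 - 8*1/2) - 10 = (-3*(((3 - 36) + 1) + 1))*(1 + 4 - 16 - 4) - 10 = -3*((-33 + 1) + 1)*(-15) - 10 = -3*(-32 + 1)*(-15) - 10 = -3*(-31)*(-15) - 10 = 93*(-15) - 10 = -1395 - 10 = -1405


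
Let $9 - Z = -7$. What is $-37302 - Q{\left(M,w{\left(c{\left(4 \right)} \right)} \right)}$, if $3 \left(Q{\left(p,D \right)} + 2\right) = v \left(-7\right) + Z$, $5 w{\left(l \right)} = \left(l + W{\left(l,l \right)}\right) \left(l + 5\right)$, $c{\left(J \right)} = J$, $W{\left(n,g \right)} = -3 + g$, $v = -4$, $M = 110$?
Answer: $- \frac{111944}{3} \approx -37315.0$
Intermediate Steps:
$Z = 16$ ($Z = 9 - -7 = 9 + 7 = 16$)
$w{\left(l \right)} = \frac{\left(-3 + 2 l\right) \left(5 + l\right)}{5}$ ($w{\left(l \right)} = \frac{\left(l + \left(-3 + l\right)\right) \left(l + 5\right)}{5} = \frac{\left(-3 + 2 l\right) \left(5 + l\right)}{5}$)
$Q{\left(p,D \right)} = \frac{38}{3}$ ($Q{\left(p,D \right)} = -2 + \frac{\left(-4\right) \left(-7\right) + 16}{3} = -2 + \frac{28 + 16}{3} = -2 + \frac{1}{3} \cdot 44 = -2 + \frac{44}{3} = \frac{38}{3}$)
$-37302 - Q{\left(M,w{\left(c{\left(4 \right)} \right)} \right)} = -37302 - \frac{38}{3} = - \frac{111944}{3}$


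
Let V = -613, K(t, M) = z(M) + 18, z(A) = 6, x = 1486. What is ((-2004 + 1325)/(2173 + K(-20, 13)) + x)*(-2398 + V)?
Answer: -9828093693/2197 ≈ -4.4734e+6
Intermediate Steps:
K(t, M) = 24 (K(t, M) = 6 + 18 = 24)
((-2004 + 1325)/(2173 + K(-20, 13)) + x)*(-2398 + V) = ((-2004 + 1325)/(2173 + 24) + 1486)*(-2398 - 613) = (-679/2197 + 1486)*(-3011) = (3264063/2197)*(-3011) = -9828093693/2197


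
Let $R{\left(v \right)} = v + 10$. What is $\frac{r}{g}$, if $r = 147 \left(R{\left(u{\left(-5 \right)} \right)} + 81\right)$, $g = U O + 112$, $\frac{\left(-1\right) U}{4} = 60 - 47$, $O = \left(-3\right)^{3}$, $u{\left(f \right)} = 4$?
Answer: $\frac{13965}{1516} \approx 9.2117$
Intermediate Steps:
$O = -27$
$R{\left(v \right)} = 10 + v$
$U = -52$ ($U = - 4 \left(60 - 47\right) = \left(-4\right) 13 = -52$)
$g = 1516$ ($g = \left(-52\right) \left(-27\right) + 112 = 1404 + 112 = 1516$)
$r = 13965$ ($r = 147 \left(\left(10 + 4\right) + 81\right) = 147 \left(14 + 81\right) = 147 \cdot 95 = 13965$)
$\frac{r}{g} = \frac{13965}{1516}$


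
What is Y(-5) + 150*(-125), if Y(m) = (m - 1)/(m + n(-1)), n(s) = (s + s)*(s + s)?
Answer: -18744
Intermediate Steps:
n(s) = 4*s² (n(s) = (2*s)*(2*s) = 4*s²)
Y(m) = (-1 + m)/(4 + m) (Y(m) = (m - 1)/(m + 4*(-1)²) = (-1 + m)/(m + 4*1) = (-1 + m)/(m + 4) = (-1 + m)/(4 + m))
Y(-5) + 150*(-125) = (-1 - 5)/(4 - 5) + 150*(-125) = -6/(-1) - 18750 = -1*(-6) - 18750 = 6 - 18750 = -18744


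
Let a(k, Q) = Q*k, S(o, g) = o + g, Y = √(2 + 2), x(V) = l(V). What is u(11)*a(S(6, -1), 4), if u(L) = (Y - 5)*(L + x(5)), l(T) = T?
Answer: -960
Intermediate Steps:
x(V) = V
Y = 2 (Y = √4 = 2)
S(o, g) = g + o
u(L) = -15 - 3*L (u(L) = (2 - 5)*(L + 5) = -3*(5 + L) = -15 - 3*L)
u(11)*a(S(6, -1), 4) = (-15 - 3*11)*(4*(-1 + 6)) = (-15 - 33)*(4*5) = -48*20 = -960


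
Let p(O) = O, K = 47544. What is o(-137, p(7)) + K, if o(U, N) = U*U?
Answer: 66313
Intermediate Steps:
o(U, N) = U²
o(-137, p(7)) + K = (-137)² + 47544 = 18769 + 47544 = 66313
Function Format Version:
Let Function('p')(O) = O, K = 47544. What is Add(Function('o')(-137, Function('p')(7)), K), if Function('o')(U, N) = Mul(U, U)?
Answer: 66313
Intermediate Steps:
Function('o')(U, N) = Pow(U, 2)
Add(Function('o')(-137, Function('p')(7)), K) = Add(Pow(-137, 2), 47544) = Add(18769, 47544) = 66313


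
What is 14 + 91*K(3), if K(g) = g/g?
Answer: 105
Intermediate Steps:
K(g) = 1
14 + 91*K(3) = 14 + 91*1 = 14 + 91 = 105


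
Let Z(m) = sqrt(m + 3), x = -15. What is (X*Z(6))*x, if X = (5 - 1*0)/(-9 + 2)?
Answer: 225/7 ≈ 32.143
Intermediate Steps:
Z(m) = sqrt(3 + m)
X = -5/7 (X = (5 + 0)/(-7) = 5*(-1/7) = -5/7 ≈ -0.71429)
(X*Z(6))*x = -5*sqrt(3 + 6)/7*(-15) = -5*sqrt(9)/7*(-15) = -5/7*3*(-15) = -15/7*(-15) = 225/7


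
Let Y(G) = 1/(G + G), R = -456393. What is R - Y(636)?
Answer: -580531897/1272 ≈ -4.5639e+5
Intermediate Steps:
Y(G) = 1/(2*G)
R - Y(636) = -456393 - 1/(2*636) = -456393 - 1*1/1272 = -456393 - 1/1272 = -580531897/1272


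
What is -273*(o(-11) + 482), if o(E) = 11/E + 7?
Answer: -133224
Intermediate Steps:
o(E) = 7 + 11/E
-273*(o(-11) + 482) = -273*((7 + 11/(-11)) + 482) = -273*((7 + 11*(-1/11)) + 482) = -273*((7 - 1) + 482) = -273*(6 + 482) = -273*488 = -133224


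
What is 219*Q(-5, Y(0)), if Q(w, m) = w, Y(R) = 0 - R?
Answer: -1095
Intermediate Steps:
Y(R) = -R
219*Q(-5, Y(0)) = 219*(-5) = -1095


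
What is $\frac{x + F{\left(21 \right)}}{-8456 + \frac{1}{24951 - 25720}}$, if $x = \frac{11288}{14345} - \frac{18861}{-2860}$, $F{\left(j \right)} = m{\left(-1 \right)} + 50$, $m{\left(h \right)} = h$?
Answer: $- \frac{71152587049}{10671315446220} \approx -0.0066677$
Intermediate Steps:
$F{\left(j \right)} = 49$ ($F{\left(j \right)} = -1 + 50 = 49$)
$x = \frac{12113789}{1641068}$ ($x = 11288 \cdot \frac{1}{14345} - - \frac{18861}{2860} = \frac{11288}{14345} + \frac{18861}{2860} = \frac{12113789}{1641068} \approx 7.3817$)
$\frac{x + F{\left(21 \right)}}{-8456 + \frac{1}{24951 - 25720}} = \frac{\frac{12113789}{1641068} + 49}{-8456 + \frac{1}{24951 - 25720}} = \frac{92526121}{1641068 \left(-8456 + \frac{1}{-769}\right)} = \frac{92526121}{1641068 \left(-8456 - \frac{1}{769}\right)} = \frac{92526121}{1641068 \left(- \frac{6502665}{769}\right)} = \frac{92526121}{1641068} \left(- \frac{769}{6502665}\right) = - \frac{71152587049}{10671315446220}$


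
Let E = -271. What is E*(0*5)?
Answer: 0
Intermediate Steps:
E*(0*5) = -0*5 = -271*0 = 0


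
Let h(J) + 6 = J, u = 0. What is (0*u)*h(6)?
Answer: 0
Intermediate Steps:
h(J) = -6 + J
(0*u)*h(6) = (0*0)*(-6 + 6) = 0*0 = 0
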